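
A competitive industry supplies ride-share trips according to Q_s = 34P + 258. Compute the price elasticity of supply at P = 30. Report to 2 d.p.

At P = 30, Q_s = 1278.
dQ_s/dP = 34.
ε_s = (dQ_s/dP)(P/Q_s) = (34)(30/1278).

0.80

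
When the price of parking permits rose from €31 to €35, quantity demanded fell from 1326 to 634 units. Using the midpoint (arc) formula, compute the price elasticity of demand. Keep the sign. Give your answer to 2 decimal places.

ΔQ = 634 − 1326 = -692; ΔP = 35 − 31 = 4.
Midpoints: P̄ = 33.00, Q̄ = 980.0.
ε = (ΔQ/ΔP)(P̄/Q̄) = (-692/4)(33.00/980.0).

-5.83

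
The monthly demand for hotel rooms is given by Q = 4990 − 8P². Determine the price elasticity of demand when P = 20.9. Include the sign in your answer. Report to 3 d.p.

At P = 20.9, Q = 1495.520.
dQ/dP = −16P = -334.400.
ε = (dQ/dP)(P/Q) = (-334.400)(20.9/1495.520).
|ε| > 1, so demand is elastic at this price.

-4.673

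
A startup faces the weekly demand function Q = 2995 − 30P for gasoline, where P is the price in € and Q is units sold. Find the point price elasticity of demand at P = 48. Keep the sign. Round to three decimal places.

At P = 48, Q = 1555.
dQ/dP = −30.
ε = (dQ/dP)(P/Q) = (-30)(48/1555).

-0.926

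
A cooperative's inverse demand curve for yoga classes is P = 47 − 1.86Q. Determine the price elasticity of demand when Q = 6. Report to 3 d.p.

At Q = 6, P = 47 − 1.86(6) = 35.84.
dP/dQ = −1.86, so dQ/dP = 1/(−1.86) = -0.538.
ε = (dQ/dP)(P/Q) = (-0.538)(35.84/6).

-3.211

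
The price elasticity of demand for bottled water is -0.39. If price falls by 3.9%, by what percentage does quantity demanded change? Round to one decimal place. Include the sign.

%ΔQ ≈ ε × %ΔP = (-0.39)(-3.9%) = 1.52%.

1.5%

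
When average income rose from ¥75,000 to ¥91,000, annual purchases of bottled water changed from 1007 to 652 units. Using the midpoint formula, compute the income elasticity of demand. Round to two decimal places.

-2.22

ΔQ = -355, ΔI = 16000. Midpoints: Ī = 83,000, Q̄ = 829.5.
ε_I = (ΔQ/ΔI)(Ī/Q̄) = (-355/16000)(83000/829.5).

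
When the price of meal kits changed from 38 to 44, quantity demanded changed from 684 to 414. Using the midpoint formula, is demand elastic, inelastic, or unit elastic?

Arc ε ≈ -3.361.
|ε| = 3.36 > 1.

elastic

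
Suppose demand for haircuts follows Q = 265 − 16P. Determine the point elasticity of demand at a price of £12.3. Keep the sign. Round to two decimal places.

At P = 12.3, Q = 68.200.
dQ/dP = −16.
ε = (dQ/dP)(P/Q) = (-16)(12.3/68.200).

-2.89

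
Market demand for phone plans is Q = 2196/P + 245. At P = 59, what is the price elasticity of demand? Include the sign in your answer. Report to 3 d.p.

At P = 59, Q = 282.220.
dQ/dP = −2196/P² = -0.631.
ε = (dQ/dP)(P/Q) = (-0.631)(59/282.220).
|ε| < 1, so demand is inelastic at this price.

-0.132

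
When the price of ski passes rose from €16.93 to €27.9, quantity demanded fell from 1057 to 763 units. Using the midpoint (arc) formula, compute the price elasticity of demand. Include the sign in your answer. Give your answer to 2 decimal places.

-0.66

ΔQ = 763 − 1057 = -294; ΔP = 27.9 − 16.93 = 10.97.
Midpoints: P̄ = 22.41, Q̄ = 910.0.
ε = (ΔQ/ΔP)(P̄/Q̄) = (-294/10.97)(22.41/910.0).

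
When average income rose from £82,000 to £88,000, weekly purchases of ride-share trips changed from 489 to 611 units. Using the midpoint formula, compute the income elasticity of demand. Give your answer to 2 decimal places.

ΔQ = 122, ΔI = 6000. Midpoints: Ī = 85,000, Q̄ = 550.0.
ε_I = (ΔQ/ΔI)(Ī/Q̄) = (122/6000)(85000/550.0).

3.14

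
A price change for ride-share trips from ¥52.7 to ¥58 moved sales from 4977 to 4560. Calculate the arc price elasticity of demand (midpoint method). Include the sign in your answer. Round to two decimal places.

-0.91

ΔQ = 4560 − 4977 = -417; ΔP = 58 − 52.7 = 5.3.
Midpoints: P̄ = 55.35, Q̄ = 4768.5.
ε = (ΔQ/ΔP)(P̄/Q̄) = (-417/5.3)(55.35/4768.5).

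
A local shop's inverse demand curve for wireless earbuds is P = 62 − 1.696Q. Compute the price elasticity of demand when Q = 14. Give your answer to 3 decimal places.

At Q = 14, P = 62 − 1.696(14) = 38.26.
dP/dQ = −1.696, so dQ/dP = 1/(−1.696) = -0.590.
ε = (dQ/dP)(P/Q) = (-0.590)(38.26/14).

-1.611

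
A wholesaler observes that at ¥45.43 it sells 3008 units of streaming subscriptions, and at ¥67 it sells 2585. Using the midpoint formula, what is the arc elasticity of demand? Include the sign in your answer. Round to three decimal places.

-0.394

ΔQ = 2585 − 3008 = -423; ΔP = 67 − 45.43 = 21.57.
Midpoints: P̄ = 56.22, Q̄ = 2796.5.
ε = (ΔQ/ΔP)(P̄/Q̄) = (-423/21.57)(56.22/2796.5).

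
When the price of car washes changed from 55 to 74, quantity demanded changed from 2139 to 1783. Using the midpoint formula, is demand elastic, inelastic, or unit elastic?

inelastic

Arc ε ≈ -0.616.
|ε| = 0.62 < 1.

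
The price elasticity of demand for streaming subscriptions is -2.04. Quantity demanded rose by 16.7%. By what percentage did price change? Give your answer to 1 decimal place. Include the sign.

%ΔP ≈ %ΔQ / ε = (16.7%)/(-2.04) = -8.19%.

-8.2%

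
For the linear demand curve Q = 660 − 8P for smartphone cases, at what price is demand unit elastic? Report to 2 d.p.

41.25

For linear demand Q = a − bP, ε = −bP/(a − bP). |ε| = 1 when bP = a − bP, i.e. P = a/(2b).
P = 660/(2·8) = 660/16 = 41.2500.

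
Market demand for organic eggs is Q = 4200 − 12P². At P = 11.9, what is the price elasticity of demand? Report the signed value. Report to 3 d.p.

-1.359

At P = 11.9, Q = 2500.680.
dQ/dP = −24P = -285.600.
ε = (dQ/dP)(P/Q) = (-285.600)(11.9/2500.680).
|ε| > 1, so demand is elastic at this price.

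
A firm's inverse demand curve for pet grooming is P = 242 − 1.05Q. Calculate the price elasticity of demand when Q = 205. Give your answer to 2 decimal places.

At Q = 205, P = 242 − 1.05(205) = 26.75.
dP/dQ = −1.05, so dQ/dP = 1/(−1.05) = -0.952.
ε = (dQ/dP)(P/Q) = (-0.952)(26.75/205).

-0.12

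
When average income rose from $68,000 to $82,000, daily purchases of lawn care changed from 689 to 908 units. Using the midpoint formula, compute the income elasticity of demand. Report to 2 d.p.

1.47

ΔQ = 219, ΔI = 14000. Midpoints: Ī = 75,000, Q̄ = 798.5.
ε_I = (ΔQ/ΔI)(Ī/Q̄) = (219/14000)(75000/798.5).
ε_I > 0, so the good is normal.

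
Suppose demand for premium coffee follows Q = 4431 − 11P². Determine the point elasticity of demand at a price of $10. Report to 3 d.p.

At P = 10, Q = 3331.
dQ/dP = −22P = -220.
ε = (dQ/dP)(P/Q) = (-220)(10/3331).
|ε| < 1, so demand is inelastic at this price.

-0.660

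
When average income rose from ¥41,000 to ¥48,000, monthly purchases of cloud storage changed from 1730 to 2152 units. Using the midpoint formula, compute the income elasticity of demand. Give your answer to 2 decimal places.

ΔQ = 422, ΔI = 7000. Midpoints: Ī = 44,500, Q̄ = 1941.0.
ε_I = (ΔQ/ΔI)(Ī/Q̄) = (422/7000)(44500/1941.0).

1.38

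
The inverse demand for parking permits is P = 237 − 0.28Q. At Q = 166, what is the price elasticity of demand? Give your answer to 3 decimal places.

At Q = 166, P = 237 − 0.28(166) = 190.52.
dP/dQ = −0.28, so dQ/dP = 1/(−0.28) = -3.571.
ε = (dQ/dP)(P/Q) = (-3.571)(190.52/166).

-4.099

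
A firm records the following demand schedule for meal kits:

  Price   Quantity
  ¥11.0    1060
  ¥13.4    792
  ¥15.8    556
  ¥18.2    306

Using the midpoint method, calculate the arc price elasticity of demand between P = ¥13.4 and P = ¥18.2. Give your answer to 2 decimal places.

-2.91

At P = 13.4, Q = 792; at P = 18.2, Q = 306.
ΔQ = -486, ΔP = 4.8. Midpoints: P̄ = 15.80, Q̄ = 549.0.
ε = (ΔQ/ΔP)(P̄/Q̄) = (-486/4.8)(15.80/549.0).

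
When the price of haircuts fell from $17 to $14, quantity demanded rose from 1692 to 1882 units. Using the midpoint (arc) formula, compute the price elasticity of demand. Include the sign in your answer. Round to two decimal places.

ΔQ = 1882 − 1692 = 190; ΔP = 14 − 17 = -3.
Midpoints: P̄ = 15.50, Q̄ = 1787.0.
ε = (ΔQ/ΔP)(P̄/Q̄) = (190/-3)(15.50/1787.0).

-0.55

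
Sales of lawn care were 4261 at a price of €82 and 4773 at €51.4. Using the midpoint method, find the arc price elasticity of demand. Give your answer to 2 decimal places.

-0.25

ΔQ = 4773 − 4261 = 512; ΔP = 51.4 − 82 = -30.6.
Midpoints: P̄ = 66.70, Q̄ = 4517.0.
ε = (ΔQ/ΔP)(P̄/Q̄) = (512/-30.6)(66.70/4517.0).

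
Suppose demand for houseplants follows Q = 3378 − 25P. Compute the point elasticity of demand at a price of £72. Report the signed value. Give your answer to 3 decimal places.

At P = 72, Q = 1578.
dQ/dP = −25.
ε = (dQ/dP)(P/Q) = (-25)(72/1578).

-1.141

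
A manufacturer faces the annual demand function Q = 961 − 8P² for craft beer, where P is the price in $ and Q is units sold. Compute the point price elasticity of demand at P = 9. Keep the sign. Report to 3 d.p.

-4.141

At P = 9, Q = 313.
dQ/dP = −16P = -144.
ε = (dQ/dP)(P/Q) = (-144)(9/313).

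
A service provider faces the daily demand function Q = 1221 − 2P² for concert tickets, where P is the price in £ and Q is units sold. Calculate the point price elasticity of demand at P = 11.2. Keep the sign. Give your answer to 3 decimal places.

-0.517

At P = 11.2, Q = 970.120.
dQ/dP = −4P = -44.800.
ε = (dQ/dP)(P/Q) = (-44.800)(11.2/970.120).
|ε| < 1, so demand is inelastic at this price.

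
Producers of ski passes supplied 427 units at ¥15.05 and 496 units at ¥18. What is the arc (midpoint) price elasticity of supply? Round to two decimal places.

ΔQ = 496 − 427 = 69; ΔP = 18 − 15.05 = 2.95.
Midpoints: P̄ = 16.52, Q̄ = 461.5.
ε_s = (ΔQ/ΔP)(P̄/Q̄) = (69/2.95)(16.52/461.5).

0.84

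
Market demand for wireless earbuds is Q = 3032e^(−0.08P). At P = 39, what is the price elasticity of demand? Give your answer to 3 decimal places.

At P = 39, Q = 133.885.
dQ/dP = −0.08·3032e^(−0.08P) = −0.08Q = -10.711.
ε = (dQ/dP)(P/Q) = (-10.711)(39/133.885).
|ε| > 1, so demand is elastic at this price.

-3.120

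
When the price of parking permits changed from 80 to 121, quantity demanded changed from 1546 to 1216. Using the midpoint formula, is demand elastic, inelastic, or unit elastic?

inelastic

Arc ε ≈ -0.586.
|ε| = 0.59 < 1.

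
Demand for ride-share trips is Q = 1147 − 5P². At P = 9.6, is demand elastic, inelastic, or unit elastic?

Q = 686.200, dQ/dP = -96.
ε = (dQ/dP)(P/Q) ≈ -1.343.
|ε| = 1.34 > 1.

elastic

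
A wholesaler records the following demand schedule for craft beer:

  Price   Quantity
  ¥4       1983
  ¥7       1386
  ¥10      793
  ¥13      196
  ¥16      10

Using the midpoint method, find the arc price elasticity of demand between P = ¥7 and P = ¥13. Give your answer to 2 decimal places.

-2.51

At P = 7, Q = 1386; at P = 13, Q = 196.
ΔQ = -1190, ΔP = 6. Midpoints: P̄ = 10.00, Q̄ = 791.0.
ε = (ΔQ/ΔP)(P̄/Q̄) = (-1190/6)(10.00/791.0).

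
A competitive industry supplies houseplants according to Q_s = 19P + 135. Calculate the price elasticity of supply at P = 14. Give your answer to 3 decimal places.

At P = 14, Q_s = 401.
dQ_s/dP = 19.
ε_s = (dQ_s/dP)(P/Q_s) = (19)(14/401).

0.663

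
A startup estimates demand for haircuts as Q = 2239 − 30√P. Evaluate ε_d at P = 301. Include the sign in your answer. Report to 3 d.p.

At P = 301, Q = 1718.519.
dQ/dP = −30/(2√P) = -0.865.
ε = (dQ/dP)(P/Q) = (-0.865)(301/1718.519).

-0.151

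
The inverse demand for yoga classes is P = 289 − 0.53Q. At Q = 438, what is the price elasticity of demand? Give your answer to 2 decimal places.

-0.24

At Q = 438, P = 289 − 0.53(438) = 56.86.
dP/dQ = −0.53, so dQ/dP = 1/(−0.53) = -1.887.
ε = (dQ/dP)(P/Q) = (-1.887)(56.86/438).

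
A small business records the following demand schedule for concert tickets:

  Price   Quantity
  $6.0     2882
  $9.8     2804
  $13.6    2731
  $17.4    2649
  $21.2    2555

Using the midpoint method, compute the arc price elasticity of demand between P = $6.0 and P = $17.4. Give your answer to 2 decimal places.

-0.09

At P = 6.0, Q = 2882; at P = 17.4, Q = 2649.
ΔQ = -233, ΔP = 11.4. Midpoints: P̄ = 11.70, Q̄ = 2765.5.
ε = (ΔQ/ΔP)(P̄/Q̄) = (-233/11.4)(11.70/2765.5).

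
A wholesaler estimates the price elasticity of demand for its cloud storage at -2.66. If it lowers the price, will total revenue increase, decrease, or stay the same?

|ε| = 2.66 > 1, so demand is elastic. A price cut therefore raises total revenue.

increase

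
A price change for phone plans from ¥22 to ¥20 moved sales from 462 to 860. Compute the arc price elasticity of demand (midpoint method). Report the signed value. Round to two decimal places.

-6.32

ΔQ = 860 − 462 = 398; ΔP = 20 − 22 = -2.
Midpoints: P̄ = 21.00, Q̄ = 661.0.
ε = (ΔQ/ΔP)(P̄/Q̄) = (398/-2)(21.00/661.0).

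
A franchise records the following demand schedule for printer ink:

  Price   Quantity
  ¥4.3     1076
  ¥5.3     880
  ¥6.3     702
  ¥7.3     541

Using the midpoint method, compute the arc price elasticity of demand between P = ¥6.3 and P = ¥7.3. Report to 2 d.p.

At P = 6.3, Q = 702; at P = 7.3, Q = 541.
ΔQ = -161, ΔP = 1.0. Midpoints: P̄ = 6.80, Q̄ = 621.5.
ε = (ΔQ/ΔP)(P̄/Q̄) = (-161/1.0)(6.80/621.5).

-1.76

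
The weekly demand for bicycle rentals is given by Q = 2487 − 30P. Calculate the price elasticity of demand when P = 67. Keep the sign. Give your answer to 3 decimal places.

-4.214

At P = 67, Q = 477.
dQ/dP = −30.
ε = (dQ/dP)(P/Q) = (-30)(67/477).
|ε| > 1, so demand is elastic at this price.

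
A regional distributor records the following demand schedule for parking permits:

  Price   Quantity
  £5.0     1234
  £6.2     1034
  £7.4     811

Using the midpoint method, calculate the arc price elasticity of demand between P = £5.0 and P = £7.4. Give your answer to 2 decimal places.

-1.07

At P = 5.0, Q = 1234; at P = 7.4, Q = 811.
ΔQ = -423, ΔP = 2.4. Midpoints: P̄ = 6.20, Q̄ = 1022.5.
ε = (ΔQ/ΔP)(P̄/Q̄) = (-423/2.4)(6.20/1022.5).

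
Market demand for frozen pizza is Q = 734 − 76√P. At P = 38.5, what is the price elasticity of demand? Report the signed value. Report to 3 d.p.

-0.898

At P = 38.5, Q = 262.432.
dQ/dP = −76/(2√P) = -6.124.
ε = (dQ/dP)(P/Q) = (-6.124)(38.5/262.432).
|ε| < 1, so demand is inelastic at this price.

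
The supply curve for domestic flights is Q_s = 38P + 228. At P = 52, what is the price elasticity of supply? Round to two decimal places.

At P = 52, Q_s = 2204.
dQ_s/dP = 38.
ε_s = (dQ_s/dP)(P/Q_s) = (38)(52/2204).

0.90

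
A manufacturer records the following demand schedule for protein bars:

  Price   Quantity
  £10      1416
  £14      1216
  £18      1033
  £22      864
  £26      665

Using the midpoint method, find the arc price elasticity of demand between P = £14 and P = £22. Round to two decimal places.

At P = 14, Q = 1216; at P = 22, Q = 864.
ΔQ = -352, ΔP = 8. Midpoints: P̄ = 18.00, Q̄ = 1040.0.
ε = (ΔQ/ΔP)(P̄/Q̄) = (-352/8)(18.00/1040.0).

-0.76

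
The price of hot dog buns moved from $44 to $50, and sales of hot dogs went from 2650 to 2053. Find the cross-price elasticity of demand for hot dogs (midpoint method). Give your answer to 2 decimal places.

-1.99

ΔQ_x = 2053 − 2650 = -597; ΔP_y = 50 − 44 = 6.
Midpoints: P̄_y = 47.00, Q̄_x = 2351.5.
ε_xy = (ΔQ_x/ΔP_y)(P̄_y/Q̄_x) = (-597/6)(47.00/2351.5).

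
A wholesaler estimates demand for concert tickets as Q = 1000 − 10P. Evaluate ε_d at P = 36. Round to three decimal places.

-0.563

At P = 36, Q = 640.
dQ/dP = −10.
ε = (dQ/dP)(P/Q) = (-10)(36/640).
|ε| < 1, so demand is inelastic at this price.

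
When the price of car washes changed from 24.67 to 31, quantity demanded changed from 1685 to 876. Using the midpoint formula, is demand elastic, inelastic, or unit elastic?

Arc ε ≈ -2.778.
|ε| = 2.78 > 1.

elastic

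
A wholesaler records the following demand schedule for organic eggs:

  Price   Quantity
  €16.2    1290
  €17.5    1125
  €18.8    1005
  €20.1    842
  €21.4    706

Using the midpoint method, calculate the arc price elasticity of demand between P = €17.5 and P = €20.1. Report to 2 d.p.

-2.08

At P = 17.5, Q = 1125; at P = 20.1, Q = 842.
ΔQ = -283, ΔP = 2.6. Midpoints: P̄ = 18.80, Q̄ = 983.5.
ε = (ΔQ/ΔP)(P̄/Q̄) = (-283/2.6)(18.80/983.5).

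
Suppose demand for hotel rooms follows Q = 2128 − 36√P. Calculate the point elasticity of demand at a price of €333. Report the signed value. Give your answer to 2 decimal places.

-0.22

At P = 333, Q = 1471.062.
dQ/dP = −36/(2√P) = -0.986.
ε = (dQ/dP)(P/Q) = (-0.986)(333/1471.062).
|ε| < 1, so demand is inelastic at this price.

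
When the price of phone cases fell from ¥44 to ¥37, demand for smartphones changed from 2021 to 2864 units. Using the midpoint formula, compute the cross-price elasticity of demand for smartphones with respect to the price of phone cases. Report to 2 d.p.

-2.00

ΔQ_x = 2864 − 2021 = 843; ΔP_y = 37 − 44 = -7.
Midpoints: P̄_y = 40.50, Q̄_x = 2442.5.
ε_xy = (ΔQ_x/ΔP_y)(P̄_y/Q̄_x) = (843/-7)(40.50/2442.5).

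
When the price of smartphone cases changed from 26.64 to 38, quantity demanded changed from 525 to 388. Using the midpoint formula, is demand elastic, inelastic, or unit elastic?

Arc ε ≈ -0.854.
|ε| = 0.85 < 1.

inelastic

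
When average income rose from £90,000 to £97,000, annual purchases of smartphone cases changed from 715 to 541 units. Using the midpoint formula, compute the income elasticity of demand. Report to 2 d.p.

ΔQ = -174, ΔI = 7000. Midpoints: Ī = 93,500, Q̄ = 628.0.
ε_I = (ΔQ/ΔI)(Ī/Q̄) = (-174/7000)(93500/628.0).

-3.70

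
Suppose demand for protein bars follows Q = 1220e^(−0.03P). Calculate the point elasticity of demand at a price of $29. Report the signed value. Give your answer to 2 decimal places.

-0.87

At P = 29, Q = 511.121.
dQ/dP = −0.03·1220e^(−0.03P) = −0.03Q = -15.334.
ε = (dQ/dP)(P/Q) = (-15.334)(29/511.121).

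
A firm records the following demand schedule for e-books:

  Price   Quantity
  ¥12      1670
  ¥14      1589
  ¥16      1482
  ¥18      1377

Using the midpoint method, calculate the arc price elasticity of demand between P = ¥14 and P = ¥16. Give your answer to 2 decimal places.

-0.52

At P = 14, Q = 1589; at P = 16, Q = 1482.
ΔQ = -107, ΔP = 2. Midpoints: P̄ = 15.00, Q̄ = 1535.5.
ε = (ΔQ/ΔP)(P̄/Q̄) = (-107/2)(15.00/1535.5).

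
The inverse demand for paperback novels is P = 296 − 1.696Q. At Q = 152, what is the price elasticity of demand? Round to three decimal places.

At Q = 152, P = 296 − 1.696(152) = 38.21.
dP/dQ = −1.696, so dQ/dP = 1/(−1.696) = -0.590.
ε = (dQ/dP)(P/Q) = (-0.590)(38.21/152).

-0.148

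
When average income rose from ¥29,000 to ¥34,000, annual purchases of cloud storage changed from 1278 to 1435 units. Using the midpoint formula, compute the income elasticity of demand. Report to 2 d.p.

0.73

ΔQ = 157, ΔI = 5000. Midpoints: Ī = 31,500, Q̄ = 1356.5.
ε_I = (ΔQ/ΔI)(Ī/Q̄) = (157/5000)(31500/1356.5).
ε_I > 0, so the good is normal.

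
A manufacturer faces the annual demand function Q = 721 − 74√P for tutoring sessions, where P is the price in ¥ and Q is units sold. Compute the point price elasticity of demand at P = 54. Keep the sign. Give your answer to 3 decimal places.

At P = 54, Q = 177.213.
dQ/dP = −74/(2√P) = -5.035.
ε = (dQ/dP)(P/Q) = (-5.035)(54/177.213).
|ε| > 1, so demand is elastic at this price.

-1.534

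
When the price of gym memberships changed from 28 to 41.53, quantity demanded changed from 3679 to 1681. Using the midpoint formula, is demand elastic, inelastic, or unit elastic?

Arc ε ≈ -1.916.
|ε| = 1.92 > 1.

elastic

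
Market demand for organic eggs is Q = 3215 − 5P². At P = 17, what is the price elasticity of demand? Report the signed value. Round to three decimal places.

-1.633

At P = 17, Q = 1770.
dQ/dP = −10P = -170.
ε = (dQ/dP)(P/Q) = (-170)(17/1770).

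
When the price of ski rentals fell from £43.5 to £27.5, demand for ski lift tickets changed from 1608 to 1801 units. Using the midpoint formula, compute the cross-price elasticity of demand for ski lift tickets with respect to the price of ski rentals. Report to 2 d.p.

-0.25

ΔQ_x = 1801 − 1608 = 193; ΔP_y = 27.5 − 43.5 = -16.
Midpoints: P̄_y = 35.50, Q̄_x = 1704.5.
ε_xy = (ΔQ_x/ΔP_y)(P̄_y/Q̄_x) = (193/-16)(35.50/1704.5).
ε_xy < 0, so the goods are complements.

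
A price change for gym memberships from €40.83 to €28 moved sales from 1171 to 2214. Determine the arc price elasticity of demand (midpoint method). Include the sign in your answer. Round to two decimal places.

ΔQ = 2214 − 1171 = 1043; ΔP = 28 − 40.83 = -12.83.
Midpoints: P̄ = 34.41, Q̄ = 1692.5.
ε = (ΔQ/ΔP)(P̄/Q̄) = (1043/-12.83)(34.41/1692.5).

-1.65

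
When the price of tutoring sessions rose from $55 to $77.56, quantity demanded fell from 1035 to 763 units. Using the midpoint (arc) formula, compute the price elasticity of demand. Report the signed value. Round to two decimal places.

-0.89

ΔQ = 763 − 1035 = -272; ΔP = 77.56 − 55 = 22.56.
Midpoints: P̄ = 66.28, Q̄ = 899.0.
ε = (ΔQ/ΔP)(P̄/Q̄) = (-272/22.56)(66.28/899.0).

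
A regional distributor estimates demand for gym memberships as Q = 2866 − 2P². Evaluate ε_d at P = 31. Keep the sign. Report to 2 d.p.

-4.07

At P = 31, Q = 944.
dQ/dP = −4P = -124.
ε = (dQ/dP)(P/Q) = (-124)(31/944).
|ε| > 1, so demand is elastic at this price.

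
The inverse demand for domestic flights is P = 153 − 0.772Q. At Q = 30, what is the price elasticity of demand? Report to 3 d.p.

At Q = 30, P = 153 − 0.772(30) = 129.84.
dP/dQ = −0.772, so dQ/dP = 1/(−0.772) = -1.295.
ε = (dQ/dP)(P/Q) = (-1.295)(129.84/30).

-5.606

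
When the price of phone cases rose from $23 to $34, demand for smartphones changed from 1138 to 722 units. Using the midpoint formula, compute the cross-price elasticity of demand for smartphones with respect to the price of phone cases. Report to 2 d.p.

-1.16

ΔQ_x = 722 − 1138 = -416; ΔP_y = 34 − 23 = 11.
Midpoints: P̄_y = 28.50, Q̄_x = 930.0.
ε_xy = (ΔQ_x/ΔP_y)(P̄_y/Q̄_x) = (-416/11)(28.50/930.0).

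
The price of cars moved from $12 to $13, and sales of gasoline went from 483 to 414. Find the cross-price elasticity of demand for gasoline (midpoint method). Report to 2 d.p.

-1.92

ΔQ_x = 414 − 483 = -69; ΔP_y = 13 − 12 = 1.
Midpoints: P̄_y = 12.50, Q̄_x = 448.5.
ε_xy = (ΔQ_x/ΔP_y)(P̄_y/Q̄_x) = (-69/1)(12.50/448.5).
ε_xy < 0, so the goods are complements.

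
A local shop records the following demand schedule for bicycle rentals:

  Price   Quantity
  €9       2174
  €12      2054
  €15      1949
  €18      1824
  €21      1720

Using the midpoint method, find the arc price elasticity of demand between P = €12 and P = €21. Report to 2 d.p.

At P = 12, Q = 2054; at P = 21, Q = 1720.
ΔQ = -334, ΔP = 9. Midpoints: P̄ = 16.50, Q̄ = 1887.0.
ε = (ΔQ/ΔP)(P̄/Q̄) = (-334/9)(16.50/1887.0).

-0.32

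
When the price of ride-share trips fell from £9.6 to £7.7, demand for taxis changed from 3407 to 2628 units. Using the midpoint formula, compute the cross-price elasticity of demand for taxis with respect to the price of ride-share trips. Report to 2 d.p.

ΔQ_x = 2628 − 3407 = -779; ΔP_y = 7.7 − 9.6 = -1.9.
Midpoints: P̄_y = 8.65, Q̄_x = 3017.5.
ε_xy = (ΔQ_x/ΔP_y)(P̄_y/Q̄_x) = (-779/-1.9)(8.65/3017.5).

1.18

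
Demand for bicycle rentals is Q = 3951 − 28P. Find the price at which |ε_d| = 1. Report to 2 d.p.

70.55

For linear demand Q = a − bP, ε = −bP/(a − bP). |ε| = 1 when bP = a − bP, i.e. P = a/(2b).
P = 3951/(2·28) = 3951/56 = 70.5536.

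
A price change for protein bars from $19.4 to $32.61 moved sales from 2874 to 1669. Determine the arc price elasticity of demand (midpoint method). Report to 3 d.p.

-1.044

ΔQ = 1669 − 2874 = -1205; ΔP = 32.61 − 19.4 = 13.21.
Midpoints: P̄ = 26.00, Q̄ = 2271.5.
ε = (ΔQ/ΔP)(P̄/Q̄) = (-1205/13.21)(26.00/2271.5).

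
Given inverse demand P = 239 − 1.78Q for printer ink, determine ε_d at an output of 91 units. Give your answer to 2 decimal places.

At Q = 91, P = 239 − 1.78(91) = 77.02.
dP/dQ = −1.78, so dQ/dP = 1/(−1.78) = -0.562.
ε = (dQ/dP)(P/Q) = (-0.562)(77.02/91).

-0.48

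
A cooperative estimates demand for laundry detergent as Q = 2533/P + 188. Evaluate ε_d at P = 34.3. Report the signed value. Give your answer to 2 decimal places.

-0.28

At P = 34.3, Q = 261.848.
dQ/dP = −2533/P² = -2.153.
ε = (dQ/dP)(P/Q) = (-2.153)(34.3/261.848).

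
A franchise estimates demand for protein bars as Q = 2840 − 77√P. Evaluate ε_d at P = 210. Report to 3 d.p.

At P = 210, Q = 1724.164.
dQ/dP = −77/(2√P) = -2.657.
ε = (dQ/dP)(P/Q) = (-2.657)(210/1724.164).

-0.324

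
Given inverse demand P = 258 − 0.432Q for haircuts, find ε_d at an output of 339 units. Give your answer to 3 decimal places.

-0.762

At Q = 339, P = 258 − 0.432(339) = 111.55.
dP/dQ = −0.432, so dQ/dP = 1/(−0.432) = -2.315.
ε = (dQ/dP)(P/Q) = (-2.315)(111.55/339).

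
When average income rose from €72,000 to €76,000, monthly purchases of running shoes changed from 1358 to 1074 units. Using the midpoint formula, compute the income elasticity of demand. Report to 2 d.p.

-4.32

ΔQ = -284, ΔI = 4000. Midpoints: Ī = 74,000, Q̄ = 1216.0.
ε_I = (ΔQ/ΔI)(Ī/Q̄) = (-284/4000)(74000/1216.0).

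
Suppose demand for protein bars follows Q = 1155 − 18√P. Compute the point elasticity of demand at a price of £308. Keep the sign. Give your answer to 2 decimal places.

-0.19

At P = 308, Q = 839.101.
dQ/dP = −18/(2√P) = -0.513.
ε = (dQ/dP)(P/Q) = (-0.513)(308/839.101).
|ε| < 1, so demand is inelastic at this price.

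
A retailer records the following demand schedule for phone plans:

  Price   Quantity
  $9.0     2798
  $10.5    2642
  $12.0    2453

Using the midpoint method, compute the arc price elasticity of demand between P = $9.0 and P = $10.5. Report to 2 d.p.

At P = 9.0, Q = 2798; at P = 10.5, Q = 2642.
ΔQ = -156, ΔP = 1.5. Midpoints: P̄ = 9.75, Q̄ = 2720.0.
ε = (ΔQ/ΔP)(P̄/Q̄) = (-156/1.5)(9.75/2720.0).

-0.37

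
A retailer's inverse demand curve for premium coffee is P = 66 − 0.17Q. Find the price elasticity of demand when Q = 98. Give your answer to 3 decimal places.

At Q = 98, P = 66 − 0.17(98) = 49.34.
dP/dQ = −0.17, so dQ/dP = 1/(−0.17) = -5.882.
ε = (dQ/dP)(P/Q) = (-5.882)(49.34/98).

-2.962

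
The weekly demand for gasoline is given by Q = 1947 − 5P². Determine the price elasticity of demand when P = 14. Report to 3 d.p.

At P = 14, Q = 967.
dQ/dP = −10P = -140.
ε = (dQ/dP)(P/Q) = (-140)(14/967).

-2.027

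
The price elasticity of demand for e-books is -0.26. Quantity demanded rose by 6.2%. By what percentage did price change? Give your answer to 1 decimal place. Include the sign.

%ΔP ≈ %ΔQ / ε = (6.2%)/(-0.26) = -23.85%.

-23.8%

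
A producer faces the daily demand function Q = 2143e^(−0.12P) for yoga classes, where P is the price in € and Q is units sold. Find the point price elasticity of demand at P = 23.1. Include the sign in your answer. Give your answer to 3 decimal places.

-2.772

At P = 23.1, Q = 134.016.
dQ/dP = −0.12·2143e^(−0.12P) = −0.12Q = -16.082.
ε = (dQ/dP)(P/Q) = (-16.082)(23.1/134.016).
|ε| > 1, so demand is elastic at this price.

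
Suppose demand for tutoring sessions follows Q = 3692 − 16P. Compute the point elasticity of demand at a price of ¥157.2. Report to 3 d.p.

At P = 157.2, Q = 1176.800.
dQ/dP = −16.
ε = (dQ/dP)(P/Q) = (-16)(157.2/1176.800).
|ε| > 1, so demand is elastic at this price.

-2.137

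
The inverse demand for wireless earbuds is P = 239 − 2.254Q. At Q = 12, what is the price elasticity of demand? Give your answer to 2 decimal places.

At Q = 12, P = 239 − 2.254(12) = 211.95.
dP/dQ = −2.254, so dQ/dP = 1/(−2.254) = -0.444.
ε = (dQ/dP)(P/Q) = (-0.444)(211.95/12).

-7.84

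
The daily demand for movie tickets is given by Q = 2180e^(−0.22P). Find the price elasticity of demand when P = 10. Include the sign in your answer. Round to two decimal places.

-2.20

At P = 10, Q = 241.551.
dQ/dP = −0.22·2180e^(−0.22P) = −0.22Q = -53.141.
ε = (dQ/dP)(P/Q) = (-53.141)(10/241.551).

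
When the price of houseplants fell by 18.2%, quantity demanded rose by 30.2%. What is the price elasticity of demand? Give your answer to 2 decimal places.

-1.66

ε = %ΔQ / %ΔP = (30.2)/(-18.2) = -1.659.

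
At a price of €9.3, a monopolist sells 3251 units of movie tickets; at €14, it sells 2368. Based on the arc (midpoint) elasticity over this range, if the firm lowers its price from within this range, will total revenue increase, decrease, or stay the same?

decrease

Arc ε = (-883/4.7)(11.65/2809.5) ≈ -0.779.
|ε| = 0.78 < 1, so demand is inelastic. A price cut therefore reduces total revenue.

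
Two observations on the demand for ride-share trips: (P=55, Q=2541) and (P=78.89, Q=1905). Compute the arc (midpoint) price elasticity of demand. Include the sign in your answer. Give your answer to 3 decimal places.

-0.802

ΔQ = 1905 − 2541 = -636; ΔP = 78.89 − 55 = 23.89.
Midpoints: P̄ = 66.94, Q̄ = 2223.0.
ε = (ΔQ/ΔP)(P̄/Q̄) = (-636/23.89)(66.94/2223.0).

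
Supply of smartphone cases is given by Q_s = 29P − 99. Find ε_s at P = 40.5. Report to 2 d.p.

At P = 40.5, Q_s = 1075.50.
dQ_s/dP = 29.
ε_s = (dQ_s/dP)(P/Q_s) = (29)(40.5/1075.50).

1.09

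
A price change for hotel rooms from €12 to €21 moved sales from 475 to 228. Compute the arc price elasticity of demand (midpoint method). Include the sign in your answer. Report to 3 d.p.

ΔQ = 228 − 475 = -247; ΔP = 21 − 12 = 9.
Midpoints: P̄ = 16.50, Q̄ = 351.5.
ε = (ΔQ/ΔP)(P̄/Q̄) = (-247/9)(16.50/351.5).

-1.288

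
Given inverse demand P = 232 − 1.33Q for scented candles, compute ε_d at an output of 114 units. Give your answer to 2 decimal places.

At Q = 114, P = 232 − 1.33(114) = 80.38.
dP/dQ = −1.33, so dQ/dP = 1/(−1.33) = -0.752.
ε = (dQ/dP)(P/Q) = (-0.752)(80.38/114).

-0.53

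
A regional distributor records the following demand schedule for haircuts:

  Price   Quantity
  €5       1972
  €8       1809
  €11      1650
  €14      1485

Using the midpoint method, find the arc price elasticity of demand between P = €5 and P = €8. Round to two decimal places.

At P = 5, Q = 1972; at P = 8, Q = 1809.
ΔQ = -163, ΔP = 3. Midpoints: P̄ = 6.50, Q̄ = 1890.5.
ε = (ΔQ/ΔP)(P̄/Q̄) = (-163/3)(6.50/1890.5).

-0.19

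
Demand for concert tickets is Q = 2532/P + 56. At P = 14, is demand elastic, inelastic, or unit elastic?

Q = 236.857, dQ/dP = -12.918.
ε = (dQ/dP)(P/Q) ≈ -0.764.
|ε| = 0.76 < 1.

inelastic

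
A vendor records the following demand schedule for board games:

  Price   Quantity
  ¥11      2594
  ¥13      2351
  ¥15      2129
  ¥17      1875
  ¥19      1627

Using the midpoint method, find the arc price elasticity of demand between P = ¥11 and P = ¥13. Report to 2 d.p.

-0.59

At P = 11, Q = 2594; at P = 13, Q = 2351.
ΔQ = -243, ΔP = 2. Midpoints: P̄ = 12.00, Q̄ = 2472.5.
ε = (ΔQ/ΔP)(P̄/Q̄) = (-243/2)(12.00/2472.5).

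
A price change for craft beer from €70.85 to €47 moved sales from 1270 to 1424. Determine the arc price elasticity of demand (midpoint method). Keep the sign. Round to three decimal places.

ΔQ = 1424 − 1270 = 154; ΔP = 47 − 70.85 = -23.85.
Midpoints: P̄ = 58.92, Q̄ = 1347.0.
ε = (ΔQ/ΔP)(P̄/Q̄) = (154/-23.85)(58.92/1347.0).

-0.282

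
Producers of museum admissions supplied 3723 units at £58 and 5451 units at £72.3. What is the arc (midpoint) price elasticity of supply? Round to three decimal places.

ΔQ = 5451 − 3723 = 1728; ΔP = 72.3 − 58 = 14.3.
Midpoints: P̄ = 65.15, Q̄ = 4587.0.
ε_s = (ΔQ/ΔP)(P̄/Q̄) = (1728/14.3)(65.15/4587.0).

1.716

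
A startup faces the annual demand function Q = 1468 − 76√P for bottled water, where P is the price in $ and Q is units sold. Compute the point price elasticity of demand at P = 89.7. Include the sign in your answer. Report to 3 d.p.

At P = 89.7, Q = 748.203.
dQ/dP = −76/(2√P) = -4.012.
ε = (dQ/dP)(P/Q) = (-4.012)(89.7/748.203).

-0.481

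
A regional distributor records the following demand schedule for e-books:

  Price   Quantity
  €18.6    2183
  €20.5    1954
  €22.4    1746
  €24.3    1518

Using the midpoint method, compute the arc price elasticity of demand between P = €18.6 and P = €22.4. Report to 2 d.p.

At P = 18.6, Q = 2183; at P = 22.4, Q = 1746.
ΔQ = -437, ΔP = 3.8. Midpoints: P̄ = 20.50, Q̄ = 1964.5.
ε = (ΔQ/ΔP)(P̄/Q̄) = (-437/3.8)(20.50/1964.5).

-1.20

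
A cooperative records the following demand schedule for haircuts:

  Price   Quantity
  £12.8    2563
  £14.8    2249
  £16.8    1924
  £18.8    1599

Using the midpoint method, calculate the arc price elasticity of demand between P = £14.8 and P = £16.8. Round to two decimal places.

At P = 14.8, Q = 2249; at P = 16.8, Q = 1924.
ΔQ = -325, ΔP = 2.0. Midpoints: P̄ = 15.80, Q̄ = 2086.5.
ε = (ΔQ/ΔP)(P̄/Q̄) = (-325/2.0)(15.80/2086.5).

-1.23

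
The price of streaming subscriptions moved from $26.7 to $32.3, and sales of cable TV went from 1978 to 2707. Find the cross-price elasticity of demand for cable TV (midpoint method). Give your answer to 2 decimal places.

1.64

ΔQ_x = 2707 − 1978 = 729; ΔP_y = 32.3 − 26.7 = 5.6.
Midpoints: P̄_y = 29.50, Q̄_x = 2342.5.
ε_xy = (ΔQ_x/ΔP_y)(P̄_y/Q̄_x) = (729/5.6)(29.50/2342.5).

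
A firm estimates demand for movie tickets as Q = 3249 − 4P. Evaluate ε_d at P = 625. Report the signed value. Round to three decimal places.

-3.338

At P = 625, Q = 749.
dQ/dP = −4.
ε = (dQ/dP)(P/Q) = (-4)(625/749).
|ε| > 1, so demand is elastic at this price.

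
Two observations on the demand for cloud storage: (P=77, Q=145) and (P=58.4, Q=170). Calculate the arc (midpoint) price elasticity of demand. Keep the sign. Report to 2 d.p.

ΔQ = 170 − 145 = 25; ΔP = 58.4 − 77 = -18.6.
Midpoints: P̄ = 67.70, Q̄ = 157.5.
ε = (ΔQ/ΔP)(P̄/Q̄) = (25/-18.6)(67.70/157.5).

-0.58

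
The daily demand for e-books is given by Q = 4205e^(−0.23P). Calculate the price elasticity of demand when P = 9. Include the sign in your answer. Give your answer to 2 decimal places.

-2.07

At P = 9, Q = 530.611.
dQ/dP = −0.23·4205e^(−0.23P) = −0.23Q = -122.041.
ε = (dQ/dP)(P/Q) = (-122.041)(9/530.611).
|ε| > 1, so demand is elastic at this price.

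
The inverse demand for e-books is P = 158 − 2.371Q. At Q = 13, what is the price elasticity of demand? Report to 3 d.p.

-4.126

At Q = 13, P = 158 − 2.371(13) = 127.18.
dP/dQ = −2.371, so dQ/dP = 1/(−2.371) = -0.422.
ε = (dQ/dP)(P/Q) = (-0.422)(127.18/13).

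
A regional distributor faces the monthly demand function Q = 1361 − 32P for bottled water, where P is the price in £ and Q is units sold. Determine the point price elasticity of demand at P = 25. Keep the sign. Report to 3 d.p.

At P = 25, Q = 561.
dQ/dP = −32.
ε = (dQ/dP)(P/Q) = (-32)(25/561).

-1.426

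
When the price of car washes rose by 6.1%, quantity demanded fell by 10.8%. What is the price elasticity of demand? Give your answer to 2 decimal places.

-1.77

ε = %ΔQ / %ΔP = (-10.8)/(6.1) = -1.770.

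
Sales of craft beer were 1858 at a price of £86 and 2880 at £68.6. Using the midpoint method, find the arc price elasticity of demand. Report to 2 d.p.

-1.92

ΔQ = 2880 − 1858 = 1022; ΔP = 68.6 − 86 = -17.4.
Midpoints: P̄ = 77.30, Q̄ = 2369.0.
ε = (ΔQ/ΔP)(P̄/Q̄) = (1022/-17.4)(77.30/2369.0).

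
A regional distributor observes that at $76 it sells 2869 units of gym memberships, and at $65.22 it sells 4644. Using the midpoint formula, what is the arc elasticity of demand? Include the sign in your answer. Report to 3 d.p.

-3.095

ΔQ = 4644 − 2869 = 1775; ΔP = 65.22 − 76 = -10.78.
Midpoints: P̄ = 70.61, Q̄ = 3756.5.
ε = (ΔQ/ΔP)(P̄/Q̄) = (1775/-10.78)(70.61/3756.5).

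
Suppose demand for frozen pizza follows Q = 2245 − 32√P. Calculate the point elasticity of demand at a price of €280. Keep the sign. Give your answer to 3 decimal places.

At P = 280, Q = 1709.538.
dQ/dP = −32/(2√P) = -0.956.
ε = (dQ/dP)(P/Q) = (-0.956)(280/1709.538).

-0.157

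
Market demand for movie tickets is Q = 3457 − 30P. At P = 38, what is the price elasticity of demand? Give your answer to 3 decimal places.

-0.492

At P = 38, Q = 2317.
dQ/dP = −30.
ε = (dQ/dP)(P/Q) = (-30)(38/2317).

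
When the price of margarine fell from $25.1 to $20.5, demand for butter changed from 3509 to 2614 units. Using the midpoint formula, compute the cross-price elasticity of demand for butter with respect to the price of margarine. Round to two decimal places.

ΔQ_x = 2614 − 3509 = -895; ΔP_y = 20.5 − 25.1 = -4.6.
Midpoints: P̄_y = 22.80, Q̄_x = 3061.5.
ε_xy = (ΔQ_x/ΔP_y)(P̄_y/Q̄_x) = (-895/-4.6)(22.80/3061.5).
ε_xy > 0, so the goods are substitutes.

1.45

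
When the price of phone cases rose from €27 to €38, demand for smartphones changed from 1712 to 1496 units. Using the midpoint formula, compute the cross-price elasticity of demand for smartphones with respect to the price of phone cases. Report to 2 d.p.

-0.40

ΔQ_x = 1496 − 1712 = -216; ΔP_y = 38 − 27 = 11.
Midpoints: P̄_y = 32.50, Q̄_x = 1604.0.
ε_xy = (ΔQ_x/ΔP_y)(P̄_y/Q̄_x) = (-216/11)(32.50/1604.0).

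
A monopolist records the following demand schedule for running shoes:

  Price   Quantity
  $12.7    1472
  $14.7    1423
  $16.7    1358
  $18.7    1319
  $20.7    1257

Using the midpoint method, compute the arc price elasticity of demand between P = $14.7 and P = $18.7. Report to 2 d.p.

-0.32

At P = 14.7, Q = 1423; at P = 18.7, Q = 1319.
ΔQ = -104, ΔP = 4.0. Midpoints: P̄ = 16.70, Q̄ = 1371.0.
ε = (ΔQ/ΔP)(P̄/Q̄) = (-104/4.0)(16.70/1371.0).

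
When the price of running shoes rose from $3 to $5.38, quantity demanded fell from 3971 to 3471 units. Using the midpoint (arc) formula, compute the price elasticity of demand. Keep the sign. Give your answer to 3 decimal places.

ΔQ = 3471 − 3971 = -500; ΔP = 5.38 − 3 = 2.38.
Midpoints: P̄ = 4.19, Q̄ = 3721.0.
ε = (ΔQ/ΔP)(P̄/Q̄) = (-500/2.38)(4.19/3721.0).

-0.237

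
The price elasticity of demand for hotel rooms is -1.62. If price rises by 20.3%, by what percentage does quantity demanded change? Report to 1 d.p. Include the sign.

-32.9%

%ΔQ ≈ ε × %ΔP = (-1.62)(20.3%) = -32.89%.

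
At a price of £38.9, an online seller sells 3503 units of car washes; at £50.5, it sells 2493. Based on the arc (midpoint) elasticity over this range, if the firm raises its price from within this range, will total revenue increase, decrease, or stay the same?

Arc ε = (-1010/11.6)(44.70/2998.0) ≈ -1.298.
|ε| = 1.30 > 1, so demand is elastic. A price rise therefore reduces total revenue.

decrease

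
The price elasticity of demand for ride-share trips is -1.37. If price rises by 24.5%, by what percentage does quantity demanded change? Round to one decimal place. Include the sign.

%ΔQ ≈ ε × %ΔP = (-1.37)(24.5%) = -33.57%.

-33.6%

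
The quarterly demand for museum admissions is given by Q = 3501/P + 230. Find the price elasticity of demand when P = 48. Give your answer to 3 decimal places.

At P = 48, Q = 302.938.
dQ/dP = −3501/P² = -1.520.
ε = (dQ/dP)(P/Q) = (-1.520)(48/302.938).

-0.241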